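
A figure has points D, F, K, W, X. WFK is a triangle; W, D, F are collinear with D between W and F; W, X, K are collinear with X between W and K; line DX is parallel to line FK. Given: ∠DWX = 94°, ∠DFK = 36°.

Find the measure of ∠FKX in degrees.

∠FKX = 50°

1. ∠FWK = 94°  [D on WF, X on WK]
2. ∠KFW = 36°  [D on ray FW]
3. ∠FKW = 50°  [△WFK]
4. ∠FKX = 50°  [X on ray KW]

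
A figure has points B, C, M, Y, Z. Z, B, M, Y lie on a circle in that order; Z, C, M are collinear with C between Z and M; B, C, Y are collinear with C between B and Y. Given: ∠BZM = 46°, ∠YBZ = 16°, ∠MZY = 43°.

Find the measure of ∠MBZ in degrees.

1. ∠YMZ = 16°  [same arc ZY]
2. ∠MYZ = 121°  [△ZMY]
3. ∠MBZ = 59°  [cyclic ZBMY, opposite ∠B+∠Y]

∠MBZ = 59°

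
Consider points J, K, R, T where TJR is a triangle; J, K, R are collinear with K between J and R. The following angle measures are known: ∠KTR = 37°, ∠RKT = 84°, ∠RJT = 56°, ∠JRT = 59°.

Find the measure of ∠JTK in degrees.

∠JTK = 28°

1. ∠JKT = 96°  [linear pair at K on JR]
2. ∠KJT = 56°  [K on ray JR]
3. ∠JTK = 28°  [△TJK]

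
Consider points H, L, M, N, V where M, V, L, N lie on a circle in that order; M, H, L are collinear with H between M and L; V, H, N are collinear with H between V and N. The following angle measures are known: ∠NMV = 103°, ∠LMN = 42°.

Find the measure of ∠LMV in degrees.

∠LMV = 61°

1. ∠NLV = 77°  [cyclic MVLN, opposite ∠M+∠L]
2. ∠LVN = 42°  [same arc LN]
3. ∠LNV = 61°  [△VLN]
4. ∠LMV = 61°  [same arc VL]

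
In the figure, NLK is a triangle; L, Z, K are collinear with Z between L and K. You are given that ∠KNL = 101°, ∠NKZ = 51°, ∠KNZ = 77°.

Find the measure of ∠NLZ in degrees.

1. ∠LKN = 51°  [Z on ray KL]
2. ∠KLN = 28°  [△NLK]
3. ∠NLZ = 28°  [Z on ray LK]

∠NLZ = 28°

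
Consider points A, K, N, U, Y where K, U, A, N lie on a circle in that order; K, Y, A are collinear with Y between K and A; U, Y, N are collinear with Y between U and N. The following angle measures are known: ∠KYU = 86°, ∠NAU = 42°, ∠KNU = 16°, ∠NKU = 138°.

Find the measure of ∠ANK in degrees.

∠ANK = 84°

1. ∠AYN = 86°  [vertical angles at Y]
2. ∠KUN = 26°  [△KUN]
3. ∠KYN = 94°  [linear pair at Y on KA]
4. ∠KAN = 26°  [same arc KN]
5. ∠AKN = 70°  [△KYN]
6. ∠ANK = 84°  [△KAN]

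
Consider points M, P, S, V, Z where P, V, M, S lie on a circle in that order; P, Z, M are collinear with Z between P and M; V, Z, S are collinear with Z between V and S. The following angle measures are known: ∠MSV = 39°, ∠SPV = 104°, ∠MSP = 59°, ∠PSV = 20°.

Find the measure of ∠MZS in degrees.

1. ∠MPV = 39°  [same arc VM]
2. ∠PVS = 56°  [△PVS]
3. ∠PZV = 85°  [△PZV]
4. ∠MZS = 85°  [vertical angles at Z]

∠MZS = 85°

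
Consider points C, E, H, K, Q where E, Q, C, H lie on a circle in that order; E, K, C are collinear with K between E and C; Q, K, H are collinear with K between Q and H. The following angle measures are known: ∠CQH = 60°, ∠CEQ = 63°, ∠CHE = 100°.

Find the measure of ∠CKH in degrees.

1. ∠CEH = 60°  [same arc CH]
2. ∠CHQ = 63°  [same arc QC]
3. ∠ECH = 20°  [△ECH]
4. ∠CKH = 97°  [△CKH]

∠CKH = 97°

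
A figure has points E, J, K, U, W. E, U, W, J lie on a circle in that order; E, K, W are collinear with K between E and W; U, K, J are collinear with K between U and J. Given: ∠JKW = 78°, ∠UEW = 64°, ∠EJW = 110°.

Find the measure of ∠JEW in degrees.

∠JEW = 32°

1. ∠UJW = 64°  [same arc UW]
2. ∠EWJ = 38°  [△WKJ]
3. ∠JEW = 32°  [△EWJ]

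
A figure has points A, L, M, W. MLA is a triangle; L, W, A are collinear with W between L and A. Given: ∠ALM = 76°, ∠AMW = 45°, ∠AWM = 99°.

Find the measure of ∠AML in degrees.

∠AML = 68°

1. ∠MAW = 36°  [△MWA]
2. ∠LAM = 36°  [W on ray AL]
3. ∠AML = 68°  [△MLA]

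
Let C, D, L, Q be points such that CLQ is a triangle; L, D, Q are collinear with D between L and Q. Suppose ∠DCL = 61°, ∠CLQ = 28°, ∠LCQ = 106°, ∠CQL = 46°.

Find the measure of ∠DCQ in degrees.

1. ∠CLD = 28°  [D on ray LQ]
2. ∠CQD = 46°  [D on ray QL]
3. ∠CDL = 91°  [△CLD]
4. ∠CDQ = 89°  [linear pair at D on LQ]
5. ∠DCQ = 45°  [△CDQ]

∠DCQ = 45°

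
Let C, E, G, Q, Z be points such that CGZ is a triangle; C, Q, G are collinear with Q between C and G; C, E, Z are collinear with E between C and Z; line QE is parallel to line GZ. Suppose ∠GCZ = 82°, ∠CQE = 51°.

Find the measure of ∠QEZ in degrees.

1. ∠ECQ = 82°  [Q on CG, E on CZ]
2. ∠CEQ = 47°  [△CQE]
3. ∠QEZ = 133°  [linear pair at E on CZ]

∠QEZ = 133°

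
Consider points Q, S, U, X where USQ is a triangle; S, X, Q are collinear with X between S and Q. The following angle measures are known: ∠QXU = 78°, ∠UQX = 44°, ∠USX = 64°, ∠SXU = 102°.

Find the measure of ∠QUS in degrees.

1. ∠SQU = 44°  [X on ray QS]
2. ∠QSU = 64°  [X on ray SQ]
3. ∠QUS = 72°  [△USQ]

∠QUS = 72°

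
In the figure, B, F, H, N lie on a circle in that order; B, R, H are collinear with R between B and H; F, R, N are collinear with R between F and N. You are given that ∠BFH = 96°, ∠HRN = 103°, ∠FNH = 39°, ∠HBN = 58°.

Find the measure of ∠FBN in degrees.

1. ∠BRF = 103°  [vertical angles at R]
2. ∠BRN = 77°  [linear pair at R on BH]
3. ∠FBH = 39°  [same arc FH]
4. ∠BNF = 45°  [△BRN]
5. ∠BFN = 38°  [△BRF]
6. ∠FBN = 97°  [△BFN]

∠FBN = 97°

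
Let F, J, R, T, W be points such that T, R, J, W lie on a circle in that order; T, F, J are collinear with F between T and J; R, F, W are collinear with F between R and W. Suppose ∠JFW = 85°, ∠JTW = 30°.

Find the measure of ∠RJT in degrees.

∠RJT = 55°

1. ∠RFT = 85°  [vertical angles at F]
2. ∠JRW = 30°  [same arc JW]
3. ∠JFR = 95°  [linear pair at F on TJ]
4. ∠RJT = 55°  [△RFJ]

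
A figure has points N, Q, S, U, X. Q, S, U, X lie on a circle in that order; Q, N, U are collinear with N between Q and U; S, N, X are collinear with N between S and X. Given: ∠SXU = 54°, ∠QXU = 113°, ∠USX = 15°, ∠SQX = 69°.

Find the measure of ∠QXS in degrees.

∠QXS = 59°

1. ∠SQU = 54°  [same arc SU]
2. ∠QSU = 67°  [cyclic QSUX, opposite ∠S+∠X]
3. ∠QUS = 59°  [△QSU]
4. ∠QXS = 59°  [same arc QS]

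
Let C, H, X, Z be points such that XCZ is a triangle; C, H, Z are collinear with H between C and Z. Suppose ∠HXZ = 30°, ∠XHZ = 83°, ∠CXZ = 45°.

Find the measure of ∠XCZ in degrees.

∠XCZ = 68°

1. ∠HZX = 67°  [△XHZ]
2. ∠CZX = 67°  [H on ray ZC]
3. ∠XCZ = 68°  [△XCZ]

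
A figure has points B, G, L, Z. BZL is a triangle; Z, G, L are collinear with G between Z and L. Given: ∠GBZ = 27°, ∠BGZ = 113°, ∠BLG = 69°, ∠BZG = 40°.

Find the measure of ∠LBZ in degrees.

∠LBZ = 71°

1. ∠BLZ = 69°  [G on ray LZ]
2. ∠BZL = 40°  [G on ray ZL]
3. ∠LBZ = 71°  [△BZL]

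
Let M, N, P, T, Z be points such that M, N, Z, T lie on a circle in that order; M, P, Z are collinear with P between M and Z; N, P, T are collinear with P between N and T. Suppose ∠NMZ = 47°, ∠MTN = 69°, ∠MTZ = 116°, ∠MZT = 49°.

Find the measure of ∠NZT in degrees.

1. ∠NTZ = 47°  [same arc NZ]
2. ∠TMZ = 15°  [△MZT]
3. ∠TNZ = 15°  [same arc ZT]
4. ∠NZT = 118°  [△NZT]

∠NZT = 118°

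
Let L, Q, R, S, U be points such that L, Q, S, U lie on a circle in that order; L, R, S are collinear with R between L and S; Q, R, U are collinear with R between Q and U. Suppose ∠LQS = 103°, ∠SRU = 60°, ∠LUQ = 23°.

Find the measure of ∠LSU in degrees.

1. ∠LUS = 77°  [cyclic LQSU, opposite ∠Q+∠U]
2. ∠LRU = 120°  [linear pair at R on LS]
3. ∠SLU = 37°  [△LRU]
4. ∠LSU = 66°  [△LSU]

∠LSU = 66°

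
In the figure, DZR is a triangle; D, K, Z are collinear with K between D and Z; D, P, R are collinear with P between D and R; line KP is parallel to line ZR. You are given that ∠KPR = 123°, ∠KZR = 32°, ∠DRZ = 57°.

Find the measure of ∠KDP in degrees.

∠KDP = 91°

1. ∠DZR = 32°  [K on ray ZD]
2. ∠RDZ = 91°  [△DZR]
3. ∠KDP = 91°  [K on DZ, P on DR]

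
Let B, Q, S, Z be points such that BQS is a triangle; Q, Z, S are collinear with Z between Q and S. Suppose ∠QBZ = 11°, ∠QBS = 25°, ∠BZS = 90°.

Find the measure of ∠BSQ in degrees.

∠BSQ = 76°

1. ∠BZQ = 90°  [linear pair at Z on QS]
2. ∠BQZ = 79°  [△BQZ]
3. ∠BQS = 79°  [Z on ray QS]
4. ∠BSQ = 76°  [△BQS]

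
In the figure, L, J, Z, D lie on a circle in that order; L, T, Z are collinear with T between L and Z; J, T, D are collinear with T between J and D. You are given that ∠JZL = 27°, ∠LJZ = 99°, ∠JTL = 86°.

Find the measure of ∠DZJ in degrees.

∠DZJ = 67°

1. ∠JDL = 27°  [same arc LJ]
2. ∠JLZ = 54°  [△LJZ]
3. ∠DJL = 40°  [△LTJ]
4. ∠DLJ = 113°  [△LJD]
5. ∠DZJ = 67°  [cyclic LJZD, opposite ∠L+∠Z]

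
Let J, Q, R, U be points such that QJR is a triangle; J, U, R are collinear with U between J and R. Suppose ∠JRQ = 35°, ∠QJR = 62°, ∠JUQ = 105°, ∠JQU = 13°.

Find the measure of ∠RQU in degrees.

1. ∠QRU = 35°  [U on ray RJ]
2. ∠QUR = 75°  [linear pair at U on JR]
3. ∠RQU = 70°  [△QUR]

∠RQU = 70°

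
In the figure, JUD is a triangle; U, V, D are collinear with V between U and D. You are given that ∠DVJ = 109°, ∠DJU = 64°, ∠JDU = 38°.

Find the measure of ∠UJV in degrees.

1. ∠JVU = 71°  [linear pair at V on UD]
2. ∠DUJ = 78°  [△JUD]
3. ∠JUV = 78°  [V on ray UD]
4. ∠UJV = 31°  [△JUV]

∠UJV = 31°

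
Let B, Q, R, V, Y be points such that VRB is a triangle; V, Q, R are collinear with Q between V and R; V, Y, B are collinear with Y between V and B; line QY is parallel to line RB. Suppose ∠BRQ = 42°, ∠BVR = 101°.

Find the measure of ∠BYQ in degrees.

1. ∠BRV = 42°  [Q on ray RV]
2. ∠RBV = 37°  [△VRB]
3. ∠QYV = 37°  [QY∥RB, corresponding at Y]
4. ∠BYQ = 143°  [linear pair at Y on VB]

∠BYQ = 143°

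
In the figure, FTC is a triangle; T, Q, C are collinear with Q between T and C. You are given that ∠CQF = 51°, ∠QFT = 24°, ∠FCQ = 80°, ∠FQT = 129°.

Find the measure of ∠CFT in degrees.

∠CFT = 73°

1. ∠FTQ = 27°  [△FTQ]
2. ∠FCT = 80°  [Q on ray CT]
3. ∠CTF = 27°  [Q on ray TC]
4. ∠CFT = 73°  [△FTC]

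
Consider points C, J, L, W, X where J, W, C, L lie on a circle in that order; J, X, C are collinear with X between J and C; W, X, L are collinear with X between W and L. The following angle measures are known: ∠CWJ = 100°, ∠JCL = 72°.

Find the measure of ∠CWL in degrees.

1. ∠CLJ = 80°  [cyclic JWCL, opposite ∠W+∠L]
2. ∠CJL = 28°  [△JCL]
3. ∠CWL = 28°  [same arc CL]

∠CWL = 28°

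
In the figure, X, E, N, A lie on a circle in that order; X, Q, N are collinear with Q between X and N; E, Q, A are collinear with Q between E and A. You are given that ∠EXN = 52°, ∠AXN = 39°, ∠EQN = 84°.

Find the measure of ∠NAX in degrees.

∠NAX = 109°

1. ∠AEN = 39°  [same arc NA]
2. ∠ENX = 57°  [△EQN]
3. ∠NEX = 71°  [△XEN]
4. ∠NAX = 109°  [cyclic XENA, opposite ∠E+∠A]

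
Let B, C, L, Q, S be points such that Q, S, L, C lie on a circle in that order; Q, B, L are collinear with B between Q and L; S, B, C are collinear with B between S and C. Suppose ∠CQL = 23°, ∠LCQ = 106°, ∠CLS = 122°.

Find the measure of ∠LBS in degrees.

1. ∠CSL = 23°  [same arc LC]
2. ∠CLQ = 51°  [△QLC]
3. ∠LCS = 35°  [△SLC]
4. ∠CSQ = 51°  [same arc QC]
5. ∠LQS = 35°  [same arc SL]
6. ∠QBS = 94°  [△QBS]
7. ∠LBS = 86°  [linear pair at B on QL]

∠LBS = 86°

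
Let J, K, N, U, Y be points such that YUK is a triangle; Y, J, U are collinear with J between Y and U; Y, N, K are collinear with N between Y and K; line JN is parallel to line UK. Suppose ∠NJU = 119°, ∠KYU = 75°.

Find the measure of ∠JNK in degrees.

∠JNK = 136°

1. ∠NJY = 61°  [linear pair at J on YU]
2. ∠JYN = 75°  [J on YU, N on YK]
3. ∠JNY = 44°  [△YJN]
4. ∠JNK = 136°  [linear pair at N on YK]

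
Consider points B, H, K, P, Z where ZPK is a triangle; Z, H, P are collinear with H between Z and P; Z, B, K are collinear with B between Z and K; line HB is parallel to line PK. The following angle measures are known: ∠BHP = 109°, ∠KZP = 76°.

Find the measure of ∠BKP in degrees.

∠BKP = 33°

1. ∠BHZ = 71°  [linear pair at H on ZP]
2. ∠BZH = 76°  [H on ZP, B on ZK]
3. ∠HBZ = 33°  [△ZHB]
4. ∠HBK = 147°  [linear pair at B on ZK]
5. ∠BKP = 33°  [HB∥PK, co-interior at K–B]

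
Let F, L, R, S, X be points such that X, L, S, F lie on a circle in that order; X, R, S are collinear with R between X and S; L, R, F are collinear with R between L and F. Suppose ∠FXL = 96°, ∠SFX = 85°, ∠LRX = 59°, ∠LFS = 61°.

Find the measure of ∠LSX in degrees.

∠LSX = 24°

1. ∠SLX = 95°  [cyclic XLSF, opposite ∠L+∠F]
2. ∠LXS = 61°  [same arc LS]
3. ∠LSX = 24°  [△XLS]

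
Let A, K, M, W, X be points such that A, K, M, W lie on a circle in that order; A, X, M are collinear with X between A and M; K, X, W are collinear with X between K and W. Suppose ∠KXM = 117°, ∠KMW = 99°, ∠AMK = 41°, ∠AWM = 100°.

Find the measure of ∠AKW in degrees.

∠AKW = 58°

1. ∠KAW = 81°  [cyclic AKMW, opposite ∠A+∠M]
2. ∠AWK = 41°  [same arc AK]
3. ∠AKW = 58°  [△AKW]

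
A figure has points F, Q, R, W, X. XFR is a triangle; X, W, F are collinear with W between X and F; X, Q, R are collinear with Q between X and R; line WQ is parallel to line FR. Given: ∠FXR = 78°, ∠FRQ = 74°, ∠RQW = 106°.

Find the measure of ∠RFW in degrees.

1. ∠FRX = 74°  [Q on ray RX]
2. ∠RFX = 28°  [△XFR]
3. ∠RFW = 28°  [W on ray FX]

∠RFW = 28°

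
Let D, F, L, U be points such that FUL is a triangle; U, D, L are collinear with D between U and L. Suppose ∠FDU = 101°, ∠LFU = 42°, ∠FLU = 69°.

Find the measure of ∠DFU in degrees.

1. ∠FUL = 69°  [△FUL]
2. ∠DUF = 69°  [D on ray UL]
3. ∠DFU = 10°  [△FUD]

∠DFU = 10°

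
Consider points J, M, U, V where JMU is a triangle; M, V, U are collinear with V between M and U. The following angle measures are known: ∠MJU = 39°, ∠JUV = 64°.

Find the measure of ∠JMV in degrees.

1. ∠JUM = 64°  [V on ray UM]
2. ∠JMU = 77°  [△JMU]
3. ∠JMV = 77°  [V on ray MU]

∠JMV = 77°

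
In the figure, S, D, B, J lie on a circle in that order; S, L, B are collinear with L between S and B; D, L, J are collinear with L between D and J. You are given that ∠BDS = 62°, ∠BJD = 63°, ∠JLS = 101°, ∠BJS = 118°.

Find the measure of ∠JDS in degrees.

1. ∠BSD = 63°  [same arc DB]
2. ∠BLD = 101°  [vertical angles at L]
3. ∠DLS = 79°  [linear pair at L on SB]
4. ∠JDS = 38°  [△SLD]

∠JDS = 38°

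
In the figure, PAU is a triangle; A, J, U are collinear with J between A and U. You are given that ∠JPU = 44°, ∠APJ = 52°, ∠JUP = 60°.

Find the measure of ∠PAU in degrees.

∠PAU = 24°

1. ∠PJU = 76°  [△PJU]
2. ∠AJP = 104°  [linear pair at J on AU]
3. ∠JAP = 24°  [△PAJ]
4. ∠PAU = 24°  [J on ray AU]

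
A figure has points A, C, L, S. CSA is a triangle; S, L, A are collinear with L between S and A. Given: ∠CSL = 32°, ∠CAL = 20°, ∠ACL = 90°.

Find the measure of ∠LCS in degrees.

1. ∠ALC = 70°  [△CLA]
2. ∠CLS = 110°  [linear pair at L on SA]
3. ∠LCS = 38°  [△CSL]

∠LCS = 38°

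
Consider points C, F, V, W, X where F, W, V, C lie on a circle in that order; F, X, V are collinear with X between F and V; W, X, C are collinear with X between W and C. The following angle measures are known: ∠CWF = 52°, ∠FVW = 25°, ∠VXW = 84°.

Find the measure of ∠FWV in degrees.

1. ∠FXW = 96°  [linear pair at X on FV]
2. ∠VFW = 32°  [△FXW]
3. ∠FWV = 123°  [△FWV]

∠FWV = 123°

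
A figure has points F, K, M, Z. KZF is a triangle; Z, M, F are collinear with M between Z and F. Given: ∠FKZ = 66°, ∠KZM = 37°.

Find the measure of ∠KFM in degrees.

∠KFM = 77°

1. ∠FZK = 37°  [M on ray ZF]
2. ∠KFZ = 77°  [△KZF]
3. ∠KFM = 77°  [M on ray FZ]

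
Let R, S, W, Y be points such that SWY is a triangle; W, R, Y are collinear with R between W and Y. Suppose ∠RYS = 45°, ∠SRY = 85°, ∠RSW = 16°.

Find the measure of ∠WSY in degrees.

∠WSY = 66°

1. ∠SYW = 45°  [R on ray YW]
2. ∠SRW = 95°  [linear pair at R on WY]
3. ∠RWS = 69°  [△SWR]
4. ∠SWY = 69°  [R on ray WY]
5. ∠WSY = 66°  [△SWY]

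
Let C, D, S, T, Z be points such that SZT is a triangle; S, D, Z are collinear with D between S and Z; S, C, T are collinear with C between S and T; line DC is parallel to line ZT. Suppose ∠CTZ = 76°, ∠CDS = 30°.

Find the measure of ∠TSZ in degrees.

∠TSZ = 74°

1. ∠STZ = 76°  [C on ray TS]
2. ∠SZT = 30°  [DC∥ZT, corresponding at D]
3. ∠TSZ = 74°  [△SZT]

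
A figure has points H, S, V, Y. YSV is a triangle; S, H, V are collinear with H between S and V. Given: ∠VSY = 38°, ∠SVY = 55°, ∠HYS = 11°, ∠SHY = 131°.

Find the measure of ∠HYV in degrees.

∠HYV = 76°

1. ∠HVY = 55°  [H on ray VS]
2. ∠VHY = 49°  [linear pair at H on SV]
3. ∠HYV = 76°  [△YHV]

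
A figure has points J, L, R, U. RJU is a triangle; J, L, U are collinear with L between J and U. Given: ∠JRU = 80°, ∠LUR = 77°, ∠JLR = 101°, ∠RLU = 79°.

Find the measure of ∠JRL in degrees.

∠JRL = 56°

1. ∠JUR = 77°  [L on ray UJ]
2. ∠RJU = 23°  [△RJU]
3. ∠LJR = 23°  [L on ray JU]
4. ∠JRL = 56°  [△RJL]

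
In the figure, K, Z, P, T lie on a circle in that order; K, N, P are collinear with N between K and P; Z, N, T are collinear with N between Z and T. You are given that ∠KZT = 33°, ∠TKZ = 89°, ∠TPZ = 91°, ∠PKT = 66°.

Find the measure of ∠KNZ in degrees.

∠KNZ = 124°

1. ∠KTZ = 58°  [△KZT]
2. ∠PZT = 66°  [same arc PT]
3. ∠KPZ = 58°  [same arc KZ]
4. ∠PNZ = 56°  [△ZNP]
5. ∠KNZ = 124°  [linear pair at N on KP]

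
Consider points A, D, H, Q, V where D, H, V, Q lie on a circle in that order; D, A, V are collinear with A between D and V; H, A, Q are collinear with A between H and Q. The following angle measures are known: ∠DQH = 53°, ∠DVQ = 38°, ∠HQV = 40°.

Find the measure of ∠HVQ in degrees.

1. ∠DHQ = 38°  [same arc DQ]
2. ∠HDQ = 89°  [△DHQ]
3. ∠HVQ = 91°  [cyclic DHVQ, opposite ∠D+∠V]

∠HVQ = 91°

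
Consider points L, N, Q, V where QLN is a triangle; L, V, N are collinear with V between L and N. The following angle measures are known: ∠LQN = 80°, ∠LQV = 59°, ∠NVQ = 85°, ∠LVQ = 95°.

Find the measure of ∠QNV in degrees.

1. ∠QLV = 26°  [△QLV]
2. ∠NLQ = 26°  [V on ray LN]
3. ∠LNQ = 74°  [△QLN]
4. ∠QNV = 74°  [V on ray NL]

∠QNV = 74°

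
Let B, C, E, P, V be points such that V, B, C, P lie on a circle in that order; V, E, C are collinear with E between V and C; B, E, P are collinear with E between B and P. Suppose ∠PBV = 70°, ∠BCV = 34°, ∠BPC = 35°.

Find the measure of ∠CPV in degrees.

∠CPV = 69°

1. ∠BVC = 35°  [same arc BC]
2. ∠CBV = 111°  [△VBC]
3. ∠CPV = 69°  [cyclic VBCP, opposite ∠B+∠P]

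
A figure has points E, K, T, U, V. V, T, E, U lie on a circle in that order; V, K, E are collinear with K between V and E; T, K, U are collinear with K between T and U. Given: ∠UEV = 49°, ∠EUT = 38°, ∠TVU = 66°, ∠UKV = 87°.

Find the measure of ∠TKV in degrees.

1. ∠UTV = 49°  [same arc VU]
2. ∠EVT = 38°  [same arc TE]
3. ∠TKV = 93°  [△VKT]

∠TKV = 93°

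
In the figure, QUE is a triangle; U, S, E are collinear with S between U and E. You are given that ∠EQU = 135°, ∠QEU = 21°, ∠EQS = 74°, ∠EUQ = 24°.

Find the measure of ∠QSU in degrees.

∠QSU = 95°

1. ∠QES = 21°  [S on ray EU]
2. ∠ESQ = 85°  [△QSE]
3. ∠QSU = 95°  [linear pair at S on UE]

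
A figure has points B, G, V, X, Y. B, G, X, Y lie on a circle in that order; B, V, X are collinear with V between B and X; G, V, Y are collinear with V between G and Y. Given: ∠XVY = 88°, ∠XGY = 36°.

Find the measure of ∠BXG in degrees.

1. ∠BVG = 88°  [vertical angles at V]
2. ∠GVX = 92°  [linear pair at V on BX]
3. ∠BXG = 52°  [△GVX]

∠BXG = 52°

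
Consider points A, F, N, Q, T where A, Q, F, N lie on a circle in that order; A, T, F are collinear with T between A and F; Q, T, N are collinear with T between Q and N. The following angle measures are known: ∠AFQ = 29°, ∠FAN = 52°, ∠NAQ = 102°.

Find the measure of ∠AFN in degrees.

1. ∠ANQ = 29°  [same arc AQ]
2. ∠AQN = 49°  [△AQN]
3. ∠AFN = 49°  [same arc AN]

∠AFN = 49°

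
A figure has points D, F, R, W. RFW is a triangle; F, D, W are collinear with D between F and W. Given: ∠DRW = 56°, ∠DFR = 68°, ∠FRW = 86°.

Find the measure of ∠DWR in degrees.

∠DWR = 26°

1. ∠RFW = 68°  [D on ray FW]
2. ∠FWR = 26°  [△RFW]
3. ∠DWR = 26°  [D on ray WF]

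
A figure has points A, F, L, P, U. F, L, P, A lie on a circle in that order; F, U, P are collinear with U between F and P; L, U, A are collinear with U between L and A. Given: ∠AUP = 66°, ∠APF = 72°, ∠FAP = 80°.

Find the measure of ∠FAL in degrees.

1. ∠AUF = 114°  [linear pair at U on FP]
2. ∠AFP = 28°  [△FPA]
3. ∠FAL = 38°  [△FUA]

∠FAL = 38°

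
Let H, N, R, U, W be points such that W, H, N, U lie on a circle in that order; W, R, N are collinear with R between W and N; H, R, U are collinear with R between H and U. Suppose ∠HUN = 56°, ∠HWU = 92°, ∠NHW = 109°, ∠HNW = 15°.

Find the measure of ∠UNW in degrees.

1. ∠HUW = 15°  [same arc WH]
2. ∠UHW = 73°  [△WHU]
3. ∠UNW = 73°  [same arc WU]

∠UNW = 73°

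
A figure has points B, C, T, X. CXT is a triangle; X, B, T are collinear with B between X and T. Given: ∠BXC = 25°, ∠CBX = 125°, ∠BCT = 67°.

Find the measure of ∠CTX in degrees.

∠CTX = 58°

1. ∠CBT = 55°  [linear pair at B on XT]
2. ∠BTC = 58°  [△CBT]
3. ∠CTX = 58°  [B on ray TX]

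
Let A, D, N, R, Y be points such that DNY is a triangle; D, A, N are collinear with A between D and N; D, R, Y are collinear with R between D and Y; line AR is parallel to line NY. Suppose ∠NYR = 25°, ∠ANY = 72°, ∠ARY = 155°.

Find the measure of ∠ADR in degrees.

∠ADR = 83°

1. ∠DNY = 72°  [A on ray ND]
2. ∠ARD = 25°  [linear pair at R on DY]
3. ∠DAR = 72°  [AR∥NY, corresponding at A]
4. ∠ADR = 83°  [△DAR]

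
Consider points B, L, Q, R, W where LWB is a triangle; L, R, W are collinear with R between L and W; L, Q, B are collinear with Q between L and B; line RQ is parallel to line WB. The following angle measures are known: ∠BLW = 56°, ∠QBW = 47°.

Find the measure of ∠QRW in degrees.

1. ∠LBW = 47°  [Q on ray BL]
2. ∠BWL = 77°  [△LWB]
3. ∠LRQ = 77°  [RQ∥WB, corresponding at R]
4. ∠QRW = 103°  [linear pair at R on LW]

∠QRW = 103°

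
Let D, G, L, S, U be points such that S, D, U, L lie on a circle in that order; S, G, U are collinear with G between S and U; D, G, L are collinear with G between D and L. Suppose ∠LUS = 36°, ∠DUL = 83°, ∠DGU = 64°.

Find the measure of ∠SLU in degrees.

1. ∠LDS = 36°  [same arc SL]
2. ∠DSL = 97°  [cyclic SDUL, opposite ∠S+∠U]
3. ∠LGS = 64°  [vertical angles at G]
4. ∠DLS = 47°  [△SDL]
5. ∠LSU = 69°  [△SGL]
6. ∠SLU = 75°  [△SUL]

∠SLU = 75°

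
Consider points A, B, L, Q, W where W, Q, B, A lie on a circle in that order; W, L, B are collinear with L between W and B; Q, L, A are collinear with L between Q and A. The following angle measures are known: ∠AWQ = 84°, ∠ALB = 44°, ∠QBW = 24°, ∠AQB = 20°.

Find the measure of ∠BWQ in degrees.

∠BWQ = 64°

1. ∠ABQ = 96°  [cyclic WQBA, opposite ∠W+∠B]
2. ∠BAQ = 64°  [△QBA]
3. ∠BWQ = 64°  [same arc QB]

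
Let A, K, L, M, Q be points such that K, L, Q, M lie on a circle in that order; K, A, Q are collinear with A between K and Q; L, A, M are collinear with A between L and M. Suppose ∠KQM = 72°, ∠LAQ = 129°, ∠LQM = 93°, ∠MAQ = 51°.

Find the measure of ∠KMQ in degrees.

∠KMQ = 78°

1. ∠KLM = 72°  [same arc KM]
2. ∠KAM = 129°  [vertical angles at A]
3. ∠LKM = 87°  [cyclic KLQM, opposite ∠K+∠Q]
4. ∠KML = 21°  [△KLM]
5. ∠MKQ = 30°  [△KAM]
6. ∠KMQ = 78°  [△KQM]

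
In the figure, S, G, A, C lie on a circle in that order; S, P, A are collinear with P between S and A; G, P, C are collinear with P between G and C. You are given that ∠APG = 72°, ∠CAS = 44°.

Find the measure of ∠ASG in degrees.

∠ASG = 28°

1. ∠GPS = 108°  [linear pair at P on SA]
2. ∠CGS = 44°  [same arc SC]
3. ∠ASG = 28°  [△SPG]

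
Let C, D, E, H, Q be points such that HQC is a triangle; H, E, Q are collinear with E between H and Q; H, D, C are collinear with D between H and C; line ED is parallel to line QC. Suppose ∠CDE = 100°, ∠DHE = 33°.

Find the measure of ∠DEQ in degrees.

1. ∠EDH = 80°  [linear pair at D on HC]
2. ∠DEH = 67°  [△HED]
3. ∠DEQ = 113°  [linear pair at E on HQ]

∠DEQ = 113°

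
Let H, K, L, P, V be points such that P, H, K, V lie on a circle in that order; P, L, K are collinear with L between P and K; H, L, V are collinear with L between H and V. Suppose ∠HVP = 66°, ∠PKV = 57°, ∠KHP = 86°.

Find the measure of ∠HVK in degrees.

∠HVK = 28°

1. ∠HKP = 66°  [same arc PH]
2. ∠HPK = 28°  [△PHK]
3. ∠HVK = 28°  [same arc HK]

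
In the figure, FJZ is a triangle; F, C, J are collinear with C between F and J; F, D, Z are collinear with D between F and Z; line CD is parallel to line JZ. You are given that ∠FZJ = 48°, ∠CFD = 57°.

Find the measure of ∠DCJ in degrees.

∠DCJ = 105°

1. ∠CDF = 48°  [CD∥JZ, corresponding at D]
2. ∠DCF = 75°  [△FCD]
3. ∠DCJ = 105°  [linear pair at C on FJ]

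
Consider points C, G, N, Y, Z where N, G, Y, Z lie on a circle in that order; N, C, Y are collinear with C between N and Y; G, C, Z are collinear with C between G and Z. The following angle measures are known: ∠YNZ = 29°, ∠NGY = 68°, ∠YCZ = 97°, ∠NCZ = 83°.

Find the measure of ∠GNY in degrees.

∠GNY = 44°

1. ∠YGZ = 29°  [same arc YZ]
2. ∠GCY = 83°  [vertical angles at C]
3. ∠GYN = 68°  [△GCY]
4. ∠GNY = 44°  [△NGY]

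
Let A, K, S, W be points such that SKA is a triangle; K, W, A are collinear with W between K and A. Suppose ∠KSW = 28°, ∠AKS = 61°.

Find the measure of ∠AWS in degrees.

∠AWS = 89°

1. ∠SKW = 61°  [W on ray KA]
2. ∠KWS = 91°  [△SKW]
3. ∠AWS = 89°  [linear pair at W on KA]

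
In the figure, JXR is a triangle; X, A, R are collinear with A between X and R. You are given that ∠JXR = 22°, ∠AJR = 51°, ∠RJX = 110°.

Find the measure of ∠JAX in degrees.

1. ∠JRX = 48°  [△JXR]
2. ∠ARJ = 48°  [A on ray RX]
3. ∠JAR = 81°  [△JAR]
4. ∠JAX = 99°  [linear pair at A on XR]

∠JAX = 99°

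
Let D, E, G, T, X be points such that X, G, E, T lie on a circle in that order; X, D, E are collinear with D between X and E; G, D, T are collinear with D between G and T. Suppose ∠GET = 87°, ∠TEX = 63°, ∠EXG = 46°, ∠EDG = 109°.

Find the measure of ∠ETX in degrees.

1. ∠GXT = 93°  [cyclic XGET, opposite ∠X+∠E]
2. ∠TGX = 63°  [same arc XT]
3. ∠TDX = 109°  [vertical angles at D]
4. ∠GTX = 24°  [△XGT]
5. ∠EXT = 47°  [△XDT]
6. ∠ETX = 70°  [△XET]

∠ETX = 70°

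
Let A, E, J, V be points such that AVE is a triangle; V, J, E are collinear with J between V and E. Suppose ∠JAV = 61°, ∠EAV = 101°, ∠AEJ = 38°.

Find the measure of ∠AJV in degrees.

∠AJV = 78°

1. ∠AEV = 38°  [J on ray EV]
2. ∠AVE = 41°  [△AVE]
3. ∠AVJ = 41°  [J on ray VE]
4. ∠AJV = 78°  [△AVJ]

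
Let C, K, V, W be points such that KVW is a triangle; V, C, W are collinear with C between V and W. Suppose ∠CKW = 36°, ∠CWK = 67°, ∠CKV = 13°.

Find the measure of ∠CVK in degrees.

1. ∠KCW = 77°  [△KCW]
2. ∠KCV = 103°  [linear pair at C on VW]
3. ∠CVK = 64°  [△KVC]

∠CVK = 64°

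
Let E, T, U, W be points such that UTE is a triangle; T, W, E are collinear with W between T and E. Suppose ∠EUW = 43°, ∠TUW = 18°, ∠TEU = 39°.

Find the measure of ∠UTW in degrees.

1. ∠UEW = 39°  [W on ray ET]
2. ∠EWU = 98°  [△UWE]
3. ∠TWU = 82°  [linear pair at W on TE]
4. ∠UTW = 80°  [△UTW]

∠UTW = 80°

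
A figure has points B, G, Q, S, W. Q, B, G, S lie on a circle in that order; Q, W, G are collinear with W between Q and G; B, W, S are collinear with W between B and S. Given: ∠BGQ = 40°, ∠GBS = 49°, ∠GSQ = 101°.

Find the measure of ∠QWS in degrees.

1. ∠BSQ = 40°  [same arc QB]
2. ∠GQS = 49°  [same arc GS]
3. ∠QWS = 91°  [△QWS]

∠QWS = 91°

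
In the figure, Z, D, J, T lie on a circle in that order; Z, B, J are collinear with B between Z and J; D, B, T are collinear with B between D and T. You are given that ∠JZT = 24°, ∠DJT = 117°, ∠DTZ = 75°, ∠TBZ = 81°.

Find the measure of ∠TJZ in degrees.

1. ∠JDT = 24°  [same arc JT]
2. ∠DTJ = 39°  [△DJT]
3. ∠JBT = 99°  [linear pair at B on ZJ]
4. ∠TJZ = 42°  [△JBT]

∠TJZ = 42°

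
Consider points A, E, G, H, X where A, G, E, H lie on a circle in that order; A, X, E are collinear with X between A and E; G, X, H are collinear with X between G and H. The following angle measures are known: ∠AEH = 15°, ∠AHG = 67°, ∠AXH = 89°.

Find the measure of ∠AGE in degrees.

1. ∠EAH = 24°  [△AXH]
2. ∠AHE = 141°  [△AEH]
3. ∠AGE = 39°  [cyclic AGEH, opposite ∠G+∠H]

∠AGE = 39°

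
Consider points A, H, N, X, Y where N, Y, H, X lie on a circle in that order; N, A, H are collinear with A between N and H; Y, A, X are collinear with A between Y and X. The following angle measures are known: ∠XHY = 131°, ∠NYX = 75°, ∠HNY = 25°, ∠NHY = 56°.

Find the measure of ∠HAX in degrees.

∠HAX = 80°

1. ∠NHX = 75°  [same arc NX]
2. ∠HXY = 25°  [same arc YH]
3. ∠HAX = 80°  [△HAX]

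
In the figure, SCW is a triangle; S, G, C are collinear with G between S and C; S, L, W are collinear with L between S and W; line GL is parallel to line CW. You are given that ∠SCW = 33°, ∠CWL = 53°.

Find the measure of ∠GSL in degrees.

∠GSL = 94°

1. ∠CWS = 53°  [L on ray WS]
2. ∠CSW = 94°  [△SCW]
3. ∠GSL = 94°  [G on SC, L on SW]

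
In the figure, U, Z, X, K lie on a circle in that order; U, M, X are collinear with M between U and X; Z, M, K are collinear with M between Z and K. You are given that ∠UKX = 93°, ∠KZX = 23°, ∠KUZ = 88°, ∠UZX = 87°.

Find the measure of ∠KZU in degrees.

1. ∠KUX = 23°  [same arc XK]
2. ∠KXU = 64°  [△UXK]
3. ∠KZU = 64°  [same arc UK]

∠KZU = 64°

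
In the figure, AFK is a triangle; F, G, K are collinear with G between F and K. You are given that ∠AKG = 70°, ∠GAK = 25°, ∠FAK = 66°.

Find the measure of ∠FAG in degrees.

∠FAG = 41°

1. ∠AGK = 85°  [△AGK]
2. ∠AKF = 70°  [G on ray KF]
3. ∠AFK = 44°  [△AFK]
4. ∠AGF = 95°  [linear pair at G on FK]
5. ∠AFG = 44°  [G on ray FK]
6. ∠FAG = 41°  [△AFG]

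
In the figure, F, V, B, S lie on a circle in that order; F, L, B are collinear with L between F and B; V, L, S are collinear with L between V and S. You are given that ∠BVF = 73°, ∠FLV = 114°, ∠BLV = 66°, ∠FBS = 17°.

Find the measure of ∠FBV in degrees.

1. ∠BSF = 107°  [cyclic FVBS, opposite ∠V+∠S]
2. ∠FLS = 66°  [vertical angles at L]
3. ∠BFS = 56°  [△FBS]
4. ∠FSV = 58°  [△FLS]
5. ∠FBV = 58°  [same arc FV]

∠FBV = 58°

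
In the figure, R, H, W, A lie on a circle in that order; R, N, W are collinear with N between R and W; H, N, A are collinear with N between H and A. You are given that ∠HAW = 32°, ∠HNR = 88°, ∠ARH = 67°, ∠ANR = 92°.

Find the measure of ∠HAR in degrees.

1. ∠HRW = 32°  [same arc HW]
2. ∠AHR = 60°  [△RNH]
3. ∠HAR = 53°  [△RHA]

∠HAR = 53°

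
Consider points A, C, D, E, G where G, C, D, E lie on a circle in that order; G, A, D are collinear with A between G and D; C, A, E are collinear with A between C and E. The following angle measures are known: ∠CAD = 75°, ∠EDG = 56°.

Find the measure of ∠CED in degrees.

1. ∠EAG = 75°  [vertical angles at A]
2. ∠DAE = 105°  [linear pair at A on GD]
3. ∠CED = 19°  [△DAE]

∠CED = 19°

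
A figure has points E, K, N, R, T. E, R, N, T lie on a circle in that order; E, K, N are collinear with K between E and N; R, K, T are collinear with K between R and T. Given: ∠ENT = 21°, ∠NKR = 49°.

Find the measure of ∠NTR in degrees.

∠NTR = 28°

1. ∠ERT = 21°  [same arc ET]
2. ∠EKR = 131°  [linear pair at K on EN]
3. ∠NER = 28°  [△EKR]
4. ∠NTR = 28°  [same arc RN]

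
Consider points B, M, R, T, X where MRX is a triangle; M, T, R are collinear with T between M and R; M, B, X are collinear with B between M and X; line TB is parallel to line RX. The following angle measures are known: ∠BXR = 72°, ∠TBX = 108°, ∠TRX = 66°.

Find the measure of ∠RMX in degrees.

1. ∠MXR = 72°  [B on ray XM]
2. ∠MRX = 66°  [T on ray RM]
3. ∠RMX = 42°  [△MRX]

∠RMX = 42°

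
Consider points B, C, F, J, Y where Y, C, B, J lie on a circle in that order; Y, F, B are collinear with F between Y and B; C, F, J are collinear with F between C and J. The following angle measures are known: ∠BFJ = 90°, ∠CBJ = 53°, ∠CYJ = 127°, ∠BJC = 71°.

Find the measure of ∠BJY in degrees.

∠BJY = 105°

1. ∠JBY = 19°  [△BFJ]
2. ∠BCJ = 56°  [△CBJ]
3. ∠BYJ = 56°  [same arc BJ]
4. ∠BJY = 105°  [△YBJ]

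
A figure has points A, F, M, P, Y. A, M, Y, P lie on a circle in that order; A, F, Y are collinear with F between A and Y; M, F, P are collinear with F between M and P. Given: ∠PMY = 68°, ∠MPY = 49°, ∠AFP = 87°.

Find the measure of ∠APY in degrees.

∠APY = 74°

1. ∠PAY = 68°  [same arc YP]
2. ∠PFY = 93°  [linear pair at F on AY]
3. ∠AYP = 38°  [△YFP]
4. ∠APY = 74°  [△AYP]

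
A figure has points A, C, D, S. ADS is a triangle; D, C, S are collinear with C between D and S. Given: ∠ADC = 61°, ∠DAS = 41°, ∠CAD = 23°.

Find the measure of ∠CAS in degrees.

∠CAS = 18°

1. ∠ACD = 96°  [△ADC]
2. ∠ADS = 61°  [C on ray DS]
3. ∠ASD = 78°  [△ADS]
4. ∠ACS = 84°  [linear pair at C on DS]
5. ∠ASC = 78°  [C on ray SD]
6. ∠CAS = 18°  [△ACS]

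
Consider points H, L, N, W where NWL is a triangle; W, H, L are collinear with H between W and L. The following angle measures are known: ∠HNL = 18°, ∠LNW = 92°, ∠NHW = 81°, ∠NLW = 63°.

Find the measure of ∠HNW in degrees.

∠HNW = 74°

1. ∠LWN = 25°  [△NWL]
2. ∠HWN = 25°  [H on ray WL]
3. ∠HNW = 74°  [△NWH]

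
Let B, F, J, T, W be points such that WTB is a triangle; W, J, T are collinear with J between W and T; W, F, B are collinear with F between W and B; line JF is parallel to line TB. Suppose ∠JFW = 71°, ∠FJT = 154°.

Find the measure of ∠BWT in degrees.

1. ∠FJW = 26°  [linear pair at J on WT]
2. ∠FWJ = 83°  [△WJF]
3. ∠BWT = 83°  [J on WT, F on WB]

∠BWT = 83°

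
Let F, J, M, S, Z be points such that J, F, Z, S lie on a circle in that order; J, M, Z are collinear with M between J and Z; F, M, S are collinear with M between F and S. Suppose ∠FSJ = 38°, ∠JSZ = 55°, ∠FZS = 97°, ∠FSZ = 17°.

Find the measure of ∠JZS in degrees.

∠JZS = 59°

1. ∠FJS = 83°  [cyclic JFZS, opposite ∠J+∠Z]
2. ∠JFS = 59°  [△JFS]
3. ∠JZS = 59°  [same arc JS]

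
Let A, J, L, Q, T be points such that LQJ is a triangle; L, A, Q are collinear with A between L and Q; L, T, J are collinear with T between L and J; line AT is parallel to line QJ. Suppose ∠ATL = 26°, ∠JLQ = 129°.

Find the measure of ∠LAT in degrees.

1. ∠LJQ = 26°  [AT∥QJ, corresponding at T]
2. ∠JQL = 25°  [△LQJ]
3. ∠LAT = 25°  [AT∥QJ, corresponding at A]

∠LAT = 25°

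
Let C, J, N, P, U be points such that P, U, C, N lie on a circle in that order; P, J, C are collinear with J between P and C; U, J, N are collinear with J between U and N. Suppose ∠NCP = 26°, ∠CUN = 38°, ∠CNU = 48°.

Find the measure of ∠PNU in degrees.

1. ∠CJN = 106°  [△CJN]
2. ∠CPN = 38°  [same arc CN]
3. ∠NJP = 74°  [linear pair at J on PC]
4. ∠PNU = 68°  [△PJN]

∠PNU = 68°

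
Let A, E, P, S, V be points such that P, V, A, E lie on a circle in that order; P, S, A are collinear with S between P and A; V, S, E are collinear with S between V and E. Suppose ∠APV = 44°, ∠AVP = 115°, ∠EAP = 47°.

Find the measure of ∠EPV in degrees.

∠EPV = 112°

1. ∠PAV = 21°  [△PVA]
2. ∠EVP = 47°  [same arc PE]
3. ∠PEV = 21°  [same arc PV]
4. ∠EPV = 112°  [△PVE]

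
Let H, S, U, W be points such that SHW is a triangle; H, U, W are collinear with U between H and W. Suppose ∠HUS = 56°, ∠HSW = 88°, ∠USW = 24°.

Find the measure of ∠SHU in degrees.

1. ∠SUW = 124°  [linear pair at U on HW]
2. ∠SWU = 32°  [△SUW]
3. ∠HWS = 32°  [U on ray WH]
4. ∠SHW = 60°  [△SHW]
5. ∠SHU = 60°  [U on ray HW]

∠SHU = 60°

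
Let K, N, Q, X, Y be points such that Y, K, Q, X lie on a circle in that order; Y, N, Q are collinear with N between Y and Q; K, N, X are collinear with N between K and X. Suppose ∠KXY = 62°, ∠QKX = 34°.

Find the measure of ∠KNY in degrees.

1. ∠KQY = 62°  [same arc YK]
2. ∠KNQ = 84°  [△KNQ]
3. ∠KNY = 96°  [linear pair at N on YQ]

∠KNY = 96°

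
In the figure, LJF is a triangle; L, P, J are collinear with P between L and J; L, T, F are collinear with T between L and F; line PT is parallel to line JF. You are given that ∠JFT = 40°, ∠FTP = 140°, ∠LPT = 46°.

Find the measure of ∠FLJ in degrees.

1. ∠JFL = 40°  [T on ray FL]
2. ∠FJL = 46°  [PT∥JF, corresponding at P]
3. ∠FLJ = 94°  [△LJF]

∠FLJ = 94°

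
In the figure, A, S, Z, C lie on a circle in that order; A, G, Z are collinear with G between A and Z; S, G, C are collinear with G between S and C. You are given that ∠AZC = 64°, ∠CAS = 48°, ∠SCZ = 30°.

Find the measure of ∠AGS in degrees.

∠AGS = 86°

1. ∠ASC = 64°  [same arc AC]
2. ∠SAZ = 30°  [same arc SZ]
3. ∠AGS = 86°  [△AGS]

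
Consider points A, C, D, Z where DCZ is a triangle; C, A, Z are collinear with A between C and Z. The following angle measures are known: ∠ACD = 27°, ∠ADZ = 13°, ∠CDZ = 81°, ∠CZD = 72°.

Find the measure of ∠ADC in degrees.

∠ADC = 68°

1. ∠AZD = 72°  [A on ray ZC]
2. ∠DAZ = 95°  [△DAZ]
3. ∠CAD = 85°  [linear pair at A on CZ]
4. ∠ADC = 68°  [△DCA]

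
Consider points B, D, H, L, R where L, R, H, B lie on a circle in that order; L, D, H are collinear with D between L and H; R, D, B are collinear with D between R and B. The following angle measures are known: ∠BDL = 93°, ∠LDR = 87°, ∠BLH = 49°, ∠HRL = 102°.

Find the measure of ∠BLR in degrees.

∠BLR = 89°

1. ∠LBR = 38°  [△LDB]
2. ∠HBL = 78°  [cyclic LRHB, opposite ∠R+∠B]
3. ∠BHL = 53°  [△LHB]
4. ∠BRL = 53°  [same arc LB]
5. ∠BLR = 89°  [△LRB]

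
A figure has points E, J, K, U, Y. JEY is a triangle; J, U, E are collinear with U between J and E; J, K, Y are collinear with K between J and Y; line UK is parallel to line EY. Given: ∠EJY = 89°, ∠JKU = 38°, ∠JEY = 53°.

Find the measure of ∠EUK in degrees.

∠EUK = 127°

1. ∠KJU = 89°  [U on JE, K on JY]
2. ∠JUK = 53°  [△JUK]
3. ∠EUK = 127°  [linear pair at U on JE]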